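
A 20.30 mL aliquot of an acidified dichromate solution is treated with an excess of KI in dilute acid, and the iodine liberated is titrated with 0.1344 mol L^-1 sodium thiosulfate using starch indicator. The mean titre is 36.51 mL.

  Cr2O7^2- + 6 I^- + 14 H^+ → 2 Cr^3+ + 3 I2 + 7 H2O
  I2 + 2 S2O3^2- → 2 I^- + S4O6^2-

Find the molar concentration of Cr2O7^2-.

0.04029 mol/L

n(S2O3^2-) = 0.03651 × 0.1344 = 4.907 × 10^-3 mol
n(I2) = n(S2O3^2-)/2 = 2.453 × 10^-3 mol
From the 1:3 ratio, n(Cr2O7^2-) in the aliquot = 1/3 × 2.453 × 10^-3 = 8.178 × 10^-4 mol
[Cr2O7^2-] = 8.178 × 10^-4 / 0.02030 = 0.04029 mol/L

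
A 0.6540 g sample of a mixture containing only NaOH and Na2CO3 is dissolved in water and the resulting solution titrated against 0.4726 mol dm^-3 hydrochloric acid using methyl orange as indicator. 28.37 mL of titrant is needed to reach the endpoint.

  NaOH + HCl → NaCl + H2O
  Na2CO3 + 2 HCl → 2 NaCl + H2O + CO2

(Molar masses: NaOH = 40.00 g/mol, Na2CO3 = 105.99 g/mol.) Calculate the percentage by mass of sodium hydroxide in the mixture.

26.61 %

n(HCl) = 0.02837 × 0.4726 = 0.01341 mol
Let x = n(NaOH), y = n(Na2CO3).
Titrant: 1x + 2y = 0.01341;  mass: 40.00x + 105.99y = 0.6540
Solving, x = 4.351 × 10^-3 mol, y = 4.528 × 10^-3 mol
mass of NaOH = 4.351 × 10^-3 × 40.00 = 0.1740 g
% NaOH = 0.1740 / 0.6540 × 100 = 26.61 %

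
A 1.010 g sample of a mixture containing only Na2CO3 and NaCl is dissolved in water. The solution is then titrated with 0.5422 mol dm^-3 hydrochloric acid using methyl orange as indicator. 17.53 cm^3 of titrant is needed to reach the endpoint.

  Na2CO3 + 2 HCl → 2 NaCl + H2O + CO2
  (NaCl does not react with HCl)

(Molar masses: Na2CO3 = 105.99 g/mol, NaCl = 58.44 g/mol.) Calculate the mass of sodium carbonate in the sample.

n(HCl) = 0.01753 × 0.5422 = 9.505 × 10^-3 mol
Let x = n(Na2CO3), y = n(NaCl).
Titrant: 2x = 9.505 × 10^-3;  mass: 105.99x + 58.44y = 1.010
Solving, x = 4.752 × 10^-3 mol, y = 8.663 × 10^-3 mol
mass of Na2CO3 = 4.752 × 10^-3 × 105.99 = 0.5037 g

0.5037 g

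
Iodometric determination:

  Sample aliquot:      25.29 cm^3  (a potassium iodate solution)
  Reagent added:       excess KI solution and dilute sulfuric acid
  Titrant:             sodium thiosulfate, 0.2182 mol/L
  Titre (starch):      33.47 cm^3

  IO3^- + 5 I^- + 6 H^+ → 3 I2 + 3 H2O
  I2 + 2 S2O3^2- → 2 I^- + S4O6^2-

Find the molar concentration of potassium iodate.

0.04813 mol/L

n(S2O3^2-) = 0.03347 × 0.2182 = 7.303 × 10^-3 mol
n(I2) = n(S2O3^2-)/2 = 3.652 × 10^-3 mol
From the 1:3 ratio, n(IO3^-) in the aliquot = 1/3 × 3.652 × 10^-3 = 1.217 × 10^-3 mol
[IO3^-] = 1.217 × 10^-3 / 0.02529 = 0.04813 mol/L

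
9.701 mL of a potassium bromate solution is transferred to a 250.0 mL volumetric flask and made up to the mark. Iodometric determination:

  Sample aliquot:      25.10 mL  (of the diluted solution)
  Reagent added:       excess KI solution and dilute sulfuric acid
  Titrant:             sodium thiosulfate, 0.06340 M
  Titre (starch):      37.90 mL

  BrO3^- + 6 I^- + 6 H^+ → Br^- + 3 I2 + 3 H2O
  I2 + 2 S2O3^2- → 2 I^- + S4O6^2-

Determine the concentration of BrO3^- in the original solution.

0.4112 M

n(S2O3^2-) = 0.03790 × 0.06340 = 2.403 × 10^-3 mol
n(I2) = n(S2O3^2-)/2 = 1.201 × 10^-3 mol
From the 1:3 ratio, n(BrO3^-) in the aliquot = 1/3 × 1.201 × 10^-3 = 4.005 × 10^-4 mol
[BrO3^-]_dilute = 4.005 × 10^-4 / 0.02510 = 0.01596 mol/L
[BrO3^-]_original = 0.01596 × 250.0/9.701 = 0.4112 mol/L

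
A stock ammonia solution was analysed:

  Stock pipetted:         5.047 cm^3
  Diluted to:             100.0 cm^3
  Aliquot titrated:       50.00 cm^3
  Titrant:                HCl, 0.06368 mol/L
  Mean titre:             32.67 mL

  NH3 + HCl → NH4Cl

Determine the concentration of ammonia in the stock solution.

0.8244 mol/L

n(HCl) = 0.03267 × 0.06368 = 2.080 × 10^-3 mol
n(NH3) in the aliquot = 2.080 × 10^-3 mol (1:1 ratio)
[NH3]_dilute = 2.080 × 10^-3 / 0.05000 = 0.04161 mol/L
Dilution factor = 100.0 / 5.047 = 19.81
[NH3]_stock = 0.04161 × 19.81 = 0.8244 mol/L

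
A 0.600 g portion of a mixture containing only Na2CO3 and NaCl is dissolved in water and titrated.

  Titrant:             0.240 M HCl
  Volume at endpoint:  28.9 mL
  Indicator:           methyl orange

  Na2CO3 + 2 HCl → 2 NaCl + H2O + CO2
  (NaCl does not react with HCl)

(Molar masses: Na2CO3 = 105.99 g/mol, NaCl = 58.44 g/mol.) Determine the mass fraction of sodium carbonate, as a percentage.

61.3 %

n(HCl) = 0.0289 × 0.240 = 6.94 × 10^-3 mol
Let x = n(Na2CO3), y = n(NaCl).
Titrant: 2x = 6.94 × 10^-3;  mass: 105.99x + 58.44y = 0.600
Solving, x = 3.47 × 10^-3 mol, y = 3.98 × 10^-3 mol
mass of Na2CO3 = 3.47 × 10^-3 × 105.99 = 0.368 g
% Na2CO3 = 0.368 / 0.600 × 100 = 61.3 %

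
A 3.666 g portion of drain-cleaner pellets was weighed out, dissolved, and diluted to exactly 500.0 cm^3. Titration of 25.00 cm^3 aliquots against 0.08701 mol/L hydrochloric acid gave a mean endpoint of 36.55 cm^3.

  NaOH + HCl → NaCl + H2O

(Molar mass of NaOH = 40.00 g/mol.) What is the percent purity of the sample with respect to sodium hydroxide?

n(HCl) per titration = 0.03655 × 0.08701 = 3.180 × 10^-3 mol
n(NaOH) in each aliquot = 3.180 × 10^-3 mol (1:1 ratio)
n(NaOH) in the whole flask = 3.180 × 10^-3 × 500.0/25.00 = 0.06360 mol
mass of NaOH = 0.06360 × 40.00 = 2.544 g
% NaOH = 2.544 / 3.666 × 100 = 69.40 %

69.40 %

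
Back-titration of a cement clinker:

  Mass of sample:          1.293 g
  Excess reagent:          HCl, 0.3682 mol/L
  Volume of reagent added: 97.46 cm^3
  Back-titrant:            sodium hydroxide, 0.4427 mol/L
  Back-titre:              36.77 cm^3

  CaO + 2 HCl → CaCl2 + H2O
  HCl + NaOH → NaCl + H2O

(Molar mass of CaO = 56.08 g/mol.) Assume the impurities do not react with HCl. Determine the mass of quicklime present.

0.5498 g

n(HCl) added = 0.09746 × 0.3682 = 0.03588 mol
n(NaOH) used in back-titration = 0.03677 × 0.4427 = 0.01628 mol
n(HCl) left over = 0.01628 mol (1:1 ratio)
n(HCl) consumed by analyte = 0.03588 − 0.01628 = 0.01961 mol
From the 1:2 ratio, n(CaO) = 1/2 × 0.01961 = 9.803 × 10^-3 mol
mass of CaO = 9.803 × 10^-3 × 56.08 = 0.5498 g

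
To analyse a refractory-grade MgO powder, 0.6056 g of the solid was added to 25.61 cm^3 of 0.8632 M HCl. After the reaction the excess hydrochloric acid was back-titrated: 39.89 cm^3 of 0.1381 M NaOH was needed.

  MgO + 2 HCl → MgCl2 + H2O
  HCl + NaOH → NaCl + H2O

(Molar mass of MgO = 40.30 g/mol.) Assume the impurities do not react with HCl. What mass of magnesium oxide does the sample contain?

n(HCl) added = 0.02561 × 0.8632 = 0.02211 mol
n(NaOH) used in back-titration = 0.03989 × 0.1381 = 5.509 × 10^-3 mol
n(HCl) left over = 5.509 × 10^-3 mol (1:1 ratio)
n(HCl) consumed by analyte = 0.02211 − 5.509 × 10^-3 = 0.01660 mol
From the 1:2 ratio, n(MgO) = 1/2 × 0.01660 = 8.299 × 10^-3 mol
mass of MgO = 8.299 × 10^-3 × 40.30 = 0.3344 g

0.3344 g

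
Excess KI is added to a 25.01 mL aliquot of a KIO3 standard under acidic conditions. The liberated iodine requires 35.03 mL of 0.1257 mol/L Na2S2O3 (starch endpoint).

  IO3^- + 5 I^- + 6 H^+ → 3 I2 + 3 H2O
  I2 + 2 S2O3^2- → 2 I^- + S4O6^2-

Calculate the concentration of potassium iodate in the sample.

n(S2O3^2-) = 0.03503 × 0.1257 = 4.403 × 10^-3 mol
n(I2) = n(S2O3^2-)/2 = 2.202 × 10^-3 mol
From the 1:3 ratio, n(IO3^-) in the aliquot = 1/3 × 2.202 × 10^-3 = 7.339 × 10^-4 mol
[IO3^-] = 7.339 × 10^-4 / 0.02501 = 0.02934 mol/L

0.02934 mol/L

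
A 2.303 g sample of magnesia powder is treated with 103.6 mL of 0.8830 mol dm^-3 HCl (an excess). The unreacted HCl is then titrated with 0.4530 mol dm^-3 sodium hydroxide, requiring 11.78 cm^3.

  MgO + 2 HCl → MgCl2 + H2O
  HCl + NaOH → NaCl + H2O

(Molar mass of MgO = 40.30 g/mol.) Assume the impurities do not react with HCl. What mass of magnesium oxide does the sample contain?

1.736 g

n(HCl) added = 0.1036 × 0.8830 = 0.09148 mol
n(NaOH) used in back-titration = 0.01178 × 0.4530 = 5.336 × 10^-3 mol
n(HCl) left over = 5.336 × 10^-3 mol (1:1 ratio)
n(HCl) consumed by analyte = 0.09148 − 5.336 × 10^-3 = 0.08614 mol
From the 1:2 ratio, n(MgO) = 1/2 × 0.08614 = 0.04307 mol
mass of MgO = 0.04307 × 40.30 = 1.736 g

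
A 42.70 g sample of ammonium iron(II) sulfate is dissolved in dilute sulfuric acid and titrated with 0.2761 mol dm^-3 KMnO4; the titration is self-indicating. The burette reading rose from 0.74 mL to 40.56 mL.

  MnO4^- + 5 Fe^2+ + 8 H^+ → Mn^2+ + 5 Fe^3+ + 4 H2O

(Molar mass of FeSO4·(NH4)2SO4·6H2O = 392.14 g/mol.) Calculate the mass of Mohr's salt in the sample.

21.56 g

n(KMnO4) = 0.03982 L × 0.2761 mol/L = 0.01099 mol
From the 5:1 ratio, n(FeSO4·(NH4)2SO4·6H2O) = 5/1 × 0.01099 = 0.05497 mol
mass of FeSO4·(NH4)2SO4·6H2O = 0.05497 × 392.14 g/mol = 21.56 g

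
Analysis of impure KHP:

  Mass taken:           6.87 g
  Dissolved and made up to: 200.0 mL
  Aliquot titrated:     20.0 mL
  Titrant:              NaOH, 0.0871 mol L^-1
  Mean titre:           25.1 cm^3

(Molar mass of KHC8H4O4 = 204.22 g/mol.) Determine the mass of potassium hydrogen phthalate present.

KHC8H4O4 + NaOH → KNaC8H4O4 + H2O
n(NaOH) per titration = 0.0251 × 0.0871 = 2.19 × 10^-3 mol
n(KHC8H4O4) in each aliquot = 2.19 × 10^-3 mol (1:1 ratio)
n(KHC8H4O4) in the whole flask = 2.19 × 10^-3 × 200.0/20.0 = 0.0219 mol
mass of KHC8H4O4 = 0.0219 × 204.22 = 4.46 g

4.46 g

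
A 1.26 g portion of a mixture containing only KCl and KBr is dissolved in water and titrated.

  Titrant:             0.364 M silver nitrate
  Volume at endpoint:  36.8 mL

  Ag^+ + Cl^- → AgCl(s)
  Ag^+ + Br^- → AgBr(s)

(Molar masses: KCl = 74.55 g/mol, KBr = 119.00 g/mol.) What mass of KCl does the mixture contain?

0.560 g

n(AgNO3) = 0.0368 × 0.364 = 0.0134 mol
Let x = n(KCl), y = n(KBr).
Titrant: 1x + 1y = 0.0134;  mass: 74.55x + 119.00y = 1.26
Solving, x = 7.51 × 10^-3 mol, y = 5.88 × 10^-3 mol
mass of KCl = 7.51 × 10^-3 × 74.55 = 0.560 g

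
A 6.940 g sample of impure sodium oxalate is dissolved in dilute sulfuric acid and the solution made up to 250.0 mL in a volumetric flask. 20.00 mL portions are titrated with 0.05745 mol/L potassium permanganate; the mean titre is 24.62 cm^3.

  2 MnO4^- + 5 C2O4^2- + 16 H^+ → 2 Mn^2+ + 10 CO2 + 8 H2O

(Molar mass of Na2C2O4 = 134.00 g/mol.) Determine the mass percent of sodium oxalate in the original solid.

85.34 %

n(KMnO4) per titration = 0.02462 × 0.05745 = 1.414 × 10^-3 mol
From the 5:2 ratio, n(Na2C2O4) in each aliquot = 5/2 × 1.414 × 10^-3 = 3.536 × 10^-3 mol
n(Na2C2O4) in the whole flask = 3.536 × 10^-3 × 250.0/20.00 = 0.04420 mol
mass of Na2C2O4 = 0.04420 × 134.00 = 5.923 g
% Na2C2O4 = 5.923 / 6.940 × 100 = 85.34 %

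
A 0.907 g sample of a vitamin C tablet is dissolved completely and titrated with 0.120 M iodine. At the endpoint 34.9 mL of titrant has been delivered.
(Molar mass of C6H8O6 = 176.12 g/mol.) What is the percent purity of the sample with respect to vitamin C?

C6H8O6 + I2 → C6H6O6 + 2 HI
n(I2) = 0.0349 L × 0.120 mol/L = 4.19 × 10^-3 mol
n(C6H8O6) = 4.19 × 10^-3 mol (1:1 ratio)
mass of C6H8O6 = 4.19 × 10^-3 × 176.12 g/mol = 0.738 g
% C6H8O6 = 0.738 / 0.907 × 100 = 81.3 %

81.3 %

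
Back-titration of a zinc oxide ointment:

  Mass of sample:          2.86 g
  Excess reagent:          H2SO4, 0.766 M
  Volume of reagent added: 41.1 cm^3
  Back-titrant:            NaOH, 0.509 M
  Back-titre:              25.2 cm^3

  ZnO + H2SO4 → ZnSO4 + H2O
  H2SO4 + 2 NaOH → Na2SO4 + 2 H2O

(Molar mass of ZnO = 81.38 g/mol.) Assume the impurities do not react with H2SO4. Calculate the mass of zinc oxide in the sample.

2.04 g

n(H2SO4) added = 0.0411 × 0.766 = 0.0315 mol
n(NaOH) used in back-titration = 0.0252 × 0.509 = 0.0128 mol
From the 1:2 ratio, n(H2SO4) left over = 1/2 × 0.0128 = 6.41 × 10^-3 mol
n(H2SO4) consumed by analyte = 0.0315 − 6.41 × 10^-3 = 0.0251 mol
n(ZnO) = 0.0251 mol (1:1 ratio)
mass of ZnO = 0.0251 × 81.38 = 2.04 g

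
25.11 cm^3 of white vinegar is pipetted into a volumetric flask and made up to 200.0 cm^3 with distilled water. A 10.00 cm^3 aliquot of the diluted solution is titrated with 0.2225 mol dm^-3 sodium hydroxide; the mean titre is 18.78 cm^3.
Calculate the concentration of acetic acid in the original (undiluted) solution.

3.328 mol/L

CH3COOH + NaOH → CH3COONa + H2O
n(NaOH) = 0.01878 × 0.2225 = 4.179 × 10^-3 mol
n(CH3COOH) in the aliquot = 4.179 × 10^-3 mol (1:1 ratio)
[CH3COOH]_dilute = 4.179 × 10^-3 / 0.01000 = 0.4179 mol/L
Dilution factor = 200.0 / 25.11 = 7.965
[CH3COOH]_stock = 0.4179 × 7.965 = 3.328 mol/L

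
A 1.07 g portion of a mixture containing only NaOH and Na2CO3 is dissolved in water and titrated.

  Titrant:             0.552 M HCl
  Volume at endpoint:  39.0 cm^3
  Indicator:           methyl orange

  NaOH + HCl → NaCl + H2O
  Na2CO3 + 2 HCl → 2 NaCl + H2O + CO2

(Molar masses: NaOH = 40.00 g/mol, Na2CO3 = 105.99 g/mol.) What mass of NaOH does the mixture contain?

n(HCl) = 0.0390 × 0.552 = 0.0215 mol
Let x = n(NaOH), y = n(Na2CO3).
Titrant: 1x + 2y = 0.0215;  mass: 40.00x + 105.99y = 1.07
Solving, x = 5.45 × 10^-3 mol, y = 8.04 × 10^-3 mol
mass of NaOH = 5.45 × 10^-3 × 40.00 = 0.218 g

0.218 g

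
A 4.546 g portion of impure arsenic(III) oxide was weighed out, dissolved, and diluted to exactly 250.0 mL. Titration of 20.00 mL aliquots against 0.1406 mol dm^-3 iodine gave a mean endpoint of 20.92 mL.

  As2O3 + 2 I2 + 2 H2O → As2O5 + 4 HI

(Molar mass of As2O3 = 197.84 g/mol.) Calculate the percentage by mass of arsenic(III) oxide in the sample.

n(I2) per titration = 0.02092 × 0.1406 = 2.941 × 10^-3 mol
From the 1:2 ratio, n(As2O3) in each aliquot = 1/2 × 2.941 × 10^-3 = 1.471 × 10^-3 mol
n(As2O3) in the whole flask = 1.471 × 10^-3 × 250.0/20.00 = 0.01838 mol
mass of As2O3 = 0.01838 × 197.84 = 3.637 g
% As2O3 = 3.637 / 4.546 × 100 = 80.00 %

80.00 %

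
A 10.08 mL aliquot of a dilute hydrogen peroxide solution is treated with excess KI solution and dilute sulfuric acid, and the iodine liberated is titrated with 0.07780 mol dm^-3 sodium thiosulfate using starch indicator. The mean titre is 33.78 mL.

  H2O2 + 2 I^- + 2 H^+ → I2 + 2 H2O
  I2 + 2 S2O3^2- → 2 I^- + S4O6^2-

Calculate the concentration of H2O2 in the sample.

0.1304 mol/L

n(S2O3^2-) = 0.03378 × 0.07780 = 2.628 × 10^-3 mol
n(I2) = n(S2O3^2-)/2 = 1.314 × 10^-3 mol
n(H2O2) in the aliquot = 1.314 × 10^-3 mol (1:1 ratio)
[H2O2] = 1.314 × 10^-3 / 0.01008 = 0.1304 mol/L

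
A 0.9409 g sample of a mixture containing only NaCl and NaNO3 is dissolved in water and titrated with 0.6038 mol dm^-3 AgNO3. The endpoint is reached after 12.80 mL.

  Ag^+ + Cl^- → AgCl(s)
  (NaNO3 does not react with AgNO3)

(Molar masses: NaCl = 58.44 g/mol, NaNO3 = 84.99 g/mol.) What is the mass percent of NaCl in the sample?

48.00 %

n(AgNO3) = 0.01280 × 0.6038 = 7.729 × 10^-3 mol
Let x = n(NaCl), y = n(NaNO3).
Titrant: 1x = 7.729 × 10^-3;  mass: 58.44x + 84.99y = 0.9409
Solving, x = 7.729 × 10^-3 mol, y = 5.756 × 10^-3 mol
mass of NaCl = 7.729 × 10^-3 × 58.44 = 0.4517 g
% NaCl = 0.4517 / 0.9409 × 100 = 48.00 %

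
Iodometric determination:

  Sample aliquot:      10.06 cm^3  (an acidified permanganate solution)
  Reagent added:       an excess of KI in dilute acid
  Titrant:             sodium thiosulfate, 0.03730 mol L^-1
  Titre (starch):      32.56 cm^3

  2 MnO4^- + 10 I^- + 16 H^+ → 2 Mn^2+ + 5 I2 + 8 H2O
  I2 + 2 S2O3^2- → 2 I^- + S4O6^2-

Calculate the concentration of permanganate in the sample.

n(S2O3^2-) = 0.03256 × 0.03730 = 1.214 × 10^-3 mol
n(I2) = n(S2O3^2-)/2 = 6.072 × 10^-4 mol
From the 2:5 ratio, n(MnO4^-) in the aliquot = 2/5 × 6.072 × 10^-4 = 2.429 × 10^-4 mol
[MnO4^-] = 2.429 × 10^-4 / 0.01006 = 0.02414 mol/L

0.02414 mol/L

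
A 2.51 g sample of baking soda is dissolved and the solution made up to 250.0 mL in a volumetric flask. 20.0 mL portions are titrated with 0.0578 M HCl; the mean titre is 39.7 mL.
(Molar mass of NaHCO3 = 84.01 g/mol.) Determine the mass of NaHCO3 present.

NaHCO3 + HCl → NaCl + H2O + CO2
n(HCl) per titration = 0.0397 × 0.0578 = 2.29 × 10^-3 mol
n(NaHCO3) in each aliquot = 2.29 × 10^-3 mol (1:1 ratio)
n(NaHCO3) in the whole flask = 2.29 × 10^-3 × 250.0/20.0 = 0.0287 mol
mass of NaHCO3 = 0.0287 × 84.01 = 2.41 g

2.41 g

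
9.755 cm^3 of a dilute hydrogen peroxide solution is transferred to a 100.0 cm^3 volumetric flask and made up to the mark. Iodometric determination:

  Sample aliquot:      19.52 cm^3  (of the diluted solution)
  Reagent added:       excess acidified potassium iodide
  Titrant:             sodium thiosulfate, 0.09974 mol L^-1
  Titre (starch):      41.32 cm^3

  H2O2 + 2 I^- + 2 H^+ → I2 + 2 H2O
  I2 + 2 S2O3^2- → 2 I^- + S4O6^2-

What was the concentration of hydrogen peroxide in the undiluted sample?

n(S2O3^2-) = 0.04132 × 0.09974 = 4.121 × 10^-3 mol
n(I2) = n(S2O3^2-)/2 = 2.061 × 10^-3 mol
n(H2O2) in the aliquot = 2.061 × 10^-3 mol (1:1 ratio)
[H2O2]_dilute = 2.061 × 10^-3 / 0.01952 = 0.1056 mol/L
[H2O2]_original = 0.1056 × 100.0/9.755 = 1.082 mol/L

1.082 mol/L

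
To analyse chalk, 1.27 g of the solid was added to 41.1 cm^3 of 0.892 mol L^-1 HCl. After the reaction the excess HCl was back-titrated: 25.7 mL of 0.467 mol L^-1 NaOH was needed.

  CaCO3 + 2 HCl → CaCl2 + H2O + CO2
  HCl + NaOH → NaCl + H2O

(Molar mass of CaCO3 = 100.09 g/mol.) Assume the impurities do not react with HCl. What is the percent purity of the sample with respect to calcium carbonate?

97.2 %

n(HCl) added = 0.0411 × 0.892 = 0.0367 mol
n(NaOH) used in back-titration = 0.0257 × 0.467 = 0.0120 mol
n(HCl) left over = 0.0120 mol (1:1 ratio)
n(HCl) consumed by analyte = 0.0367 − 0.0120 = 0.0247 mol
From the 1:2 ratio, n(CaCO3) = 1/2 × 0.0247 = 0.0123 mol
mass of CaCO3 = 0.0123 × 100.09 = 1.23 g
% CaCO3 = 1.23 / 1.27 × 100 = 97.2 %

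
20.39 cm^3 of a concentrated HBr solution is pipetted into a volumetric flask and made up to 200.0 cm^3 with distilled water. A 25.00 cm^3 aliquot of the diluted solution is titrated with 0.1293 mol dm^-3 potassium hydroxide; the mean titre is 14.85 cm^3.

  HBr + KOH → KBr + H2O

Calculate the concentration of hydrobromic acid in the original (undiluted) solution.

n(KOH) = 0.01485 × 0.1293 = 1.920 × 10^-3 mol
n(HBr) in the aliquot = 1.920 × 10^-3 mol (1:1 ratio)
[HBr]_dilute = 1.920 × 10^-3 / 0.02500 = 0.07680 mol/L
Dilution factor = 200.0 / 20.39 = 9.809
[HBr]_stock = 0.07680 × 9.809 = 0.7534 mol/L

0.7534 mol/L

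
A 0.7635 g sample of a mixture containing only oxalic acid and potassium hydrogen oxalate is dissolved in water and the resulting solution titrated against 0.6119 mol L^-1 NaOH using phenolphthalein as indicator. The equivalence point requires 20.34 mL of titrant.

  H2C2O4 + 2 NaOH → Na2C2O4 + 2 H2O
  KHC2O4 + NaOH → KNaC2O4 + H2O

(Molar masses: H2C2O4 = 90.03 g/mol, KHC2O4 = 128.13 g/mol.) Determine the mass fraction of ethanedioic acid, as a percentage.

n(NaOH) = 0.02034 × 0.6119 = 0.01245 mol
Let x = n(H2C2O4), y = n(KHC2O4).
Titrant: 2x + 1y = 0.01245;  mass: 90.03x + 128.13y = 0.7635
Solving, x = 5.000 × 10^-3 mol, y = 2.445 × 10^-3 mol
mass of H2C2O4 = 5.000 × 10^-3 × 90.03 = 0.4502 g
% H2C2O4 = 0.4502 / 0.7635 × 100 = 58.96 %

58.96 %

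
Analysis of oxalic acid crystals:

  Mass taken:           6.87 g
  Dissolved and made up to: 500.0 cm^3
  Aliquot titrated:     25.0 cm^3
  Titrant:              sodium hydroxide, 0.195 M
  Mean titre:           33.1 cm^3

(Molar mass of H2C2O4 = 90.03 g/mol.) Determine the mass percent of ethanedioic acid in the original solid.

84.6 %

H2C2O4 + 2 NaOH → Na2C2O4 + 2 H2O
n(NaOH) per titration = 0.0331 × 0.195 = 6.45 × 10^-3 mol
From the 1:2 ratio, n(H2C2O4) in each aliquot = 1/2 × 6.45 × 10^-3 = 3.23 × 10^-3 mol
n(H2C2O4) in the whole flask = 3.23 × 10^-3 × 500.0/25.0 = 0.0645 mol
mass of H2C2O4 = 0.0645 × 90.03 = 5.81 g
% H2C2O4 = 5.81 / 6.87 × 100 = 84.6 %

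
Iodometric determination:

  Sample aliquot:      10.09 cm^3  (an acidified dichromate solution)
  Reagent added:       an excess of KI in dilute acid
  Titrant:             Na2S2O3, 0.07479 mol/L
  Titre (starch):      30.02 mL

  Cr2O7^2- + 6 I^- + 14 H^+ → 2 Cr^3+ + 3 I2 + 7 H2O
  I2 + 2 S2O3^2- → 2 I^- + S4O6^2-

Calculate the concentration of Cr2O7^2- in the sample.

n(S2O3^2-) = 0.03002 × 0.07479 = 2.245 × 10^-3 mol
n(I2) = n(S2O3^2-)/2 = 1.123 × 10^-3 mol
From the 1:3 ratio, n(Cr2O7^2-) in the aliquot = 1/3 × 1.123 × 10^-3 = 3.742 × 10^-4 mol
[Cr2O7^2-] = 3.742 × 10^-4 / 0.01009 = 0.03709 mol/L

0.03709 mol/L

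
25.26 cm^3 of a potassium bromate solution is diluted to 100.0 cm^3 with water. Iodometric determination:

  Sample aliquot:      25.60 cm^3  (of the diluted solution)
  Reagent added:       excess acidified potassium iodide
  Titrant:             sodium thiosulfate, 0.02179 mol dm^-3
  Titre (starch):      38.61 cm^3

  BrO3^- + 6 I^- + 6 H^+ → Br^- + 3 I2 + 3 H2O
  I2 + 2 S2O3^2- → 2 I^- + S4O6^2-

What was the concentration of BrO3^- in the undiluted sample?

0.02168 mol/L

n(S2O3^2-) = 0.03861 × 0.02179 = 8.413 × 10^-4 mol
n(I2) = n(S2O3^2-)/2 = 4.207 × 10^-4 mol
From the 1:3 ratio, n(BrO3^-) in the aliquot = 1/3 × 4.207 × 10^-4 = 1.402 × 10^-4 mol
[BrO3^-]_dilute = 1.402 × 10^-4 / 0.02560 = 0.005477 mol/L
[BrO3^-]_original = 0.005477 × 100.0/25.26 = 0.02168 mol/L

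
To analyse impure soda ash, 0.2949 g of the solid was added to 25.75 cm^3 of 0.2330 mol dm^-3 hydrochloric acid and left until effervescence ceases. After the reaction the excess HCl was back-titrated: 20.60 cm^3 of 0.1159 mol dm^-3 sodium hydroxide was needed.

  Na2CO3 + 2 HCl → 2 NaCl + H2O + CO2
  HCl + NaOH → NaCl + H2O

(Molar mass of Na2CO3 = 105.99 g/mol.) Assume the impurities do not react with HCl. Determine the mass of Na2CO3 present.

0.1914 g

n(HCl) added = 0.02575 × 0.2330 = 6.000 × 10^-3 mol
n(NaOH) used in back-titration = 0.02060 × 0.1159 = 2.388 × 10^-3 mol
n(HCl) left over = 2.388 × 10^-3 mol (1:1 ratio)
n(HCl) consumed by analyte = 6.000 × 10^-3 − 2.388 × 10^-3 = 3.612 × 10^-3 mol
From the 1:2 ratio, n(Na2CO3) = 1/2 × 3.612 × 10^-3 = 1.806 × 10^-3 mol
mass of Na2CO3 = 1.806 × 10^-3 × 105.99 = 0.1914 g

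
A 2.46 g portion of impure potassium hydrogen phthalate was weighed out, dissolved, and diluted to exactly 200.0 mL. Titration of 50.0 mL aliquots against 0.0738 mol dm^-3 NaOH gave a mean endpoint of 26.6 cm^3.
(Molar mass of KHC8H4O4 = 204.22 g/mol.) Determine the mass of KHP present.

1.60 g

KHC8H4O4 + NaOH → KNaC8H4O4 + H2O
n(NaOH) per titration = 0.0266 × 0.0738 = 1.96 × 10^-3 mol
n(KHC8H4O4) in each aliquot = 1.96 × 10^-3 mol (1:1 ratio)
n(KHC8H4O4) in the whole flask = 1.96 × 10^-3 × 200.0/50.0 = 7.85 × 10^-3 mol
mass of KHC8H4O4 = 7.85 × 10^-3 × 204.22 = 1.60 g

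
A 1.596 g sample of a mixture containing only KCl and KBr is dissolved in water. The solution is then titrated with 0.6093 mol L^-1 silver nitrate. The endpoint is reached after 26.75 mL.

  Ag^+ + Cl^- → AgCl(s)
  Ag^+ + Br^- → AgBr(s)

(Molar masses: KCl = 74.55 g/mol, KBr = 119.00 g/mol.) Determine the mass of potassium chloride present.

n(AgNO3) = 0.02675 × 0.6093 = 0.01630 mol
Let x = n(KCl), y = n(KBr).
Titrant: 1x + 1y = 0.01630;  mass: 74.55x + 119.00y = 1.596
Solving, x = 7.729 × 10^-3 mol, y = 8.570 × 10^-3 mol
mass of KCl = 7.729 × 10^-3 × 74.55 = 0.5762 g

0.5762 g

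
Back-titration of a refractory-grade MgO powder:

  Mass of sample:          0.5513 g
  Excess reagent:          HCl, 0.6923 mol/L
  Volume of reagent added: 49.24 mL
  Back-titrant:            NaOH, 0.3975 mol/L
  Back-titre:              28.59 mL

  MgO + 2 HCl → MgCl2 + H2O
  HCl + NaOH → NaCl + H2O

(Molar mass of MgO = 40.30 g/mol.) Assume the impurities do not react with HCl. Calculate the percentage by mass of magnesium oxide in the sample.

83.06 %

n(HCl) added = 0.04924 × 0.6923 = 0.03409 mol
n(NaOH) used in back-titration = 0.02859 × 0.3975 = 0.01136 mol
n(HCl) left over = 0.01136 mol (1:1 ratio)
n(HCl) consumed by analyte = 0.03409 − 0.01136 = 0.02272 mol
From the 1:2 ratio, n(MgO) = 1/2 × 0.02272 = 0.01136 mol
mass of MgO = 0.01136 × 40.30 = 0.4579 g
% MgO = 0.4579 / 0.5513 × 100 = 83.06 %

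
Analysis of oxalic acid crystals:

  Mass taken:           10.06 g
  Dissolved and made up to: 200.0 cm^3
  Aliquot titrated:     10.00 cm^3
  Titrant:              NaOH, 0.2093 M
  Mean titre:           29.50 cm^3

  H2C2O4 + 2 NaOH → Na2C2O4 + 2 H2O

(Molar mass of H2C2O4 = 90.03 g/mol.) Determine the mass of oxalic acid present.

5.559 g

n(NaOH) per titration = 0.02950 × 0.2093 = 6.174 × 10^-3 mol
From the 1:2 ratio, n(H2C2O4) in each aliquot = 1/2 × 6.174 × 10^-3 = 3.087 × 10^-3 mol
n(H2C2O4) in the whole flask = 3.087 × 10^-3 × 200.0/10.00 = 0.06174 mol
mass of H2C2O4 = 0.06174 × 90.03 = 5.559 g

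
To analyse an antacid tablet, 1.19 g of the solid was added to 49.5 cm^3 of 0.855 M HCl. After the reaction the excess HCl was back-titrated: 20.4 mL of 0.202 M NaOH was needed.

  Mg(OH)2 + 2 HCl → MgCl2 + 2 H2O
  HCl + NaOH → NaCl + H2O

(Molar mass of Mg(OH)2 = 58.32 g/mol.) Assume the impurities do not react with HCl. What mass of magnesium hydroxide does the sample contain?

n(HCl) added = 0.0495 × 0.855 = 0.0423 mol
n(NaOH) used in back-titration = 0.0204 × 0.202 = 4.12 × 10^-3 mol
n(HCl) left over = 4.12 × 10^-3 mol (1:1 ratio)
n(HCl) consumed by analyte = 0.0423 − 4.12 × 10^-3 = 0.0382 mol
From the 1:2 ratio, n(Mg(OH)2) = 1/2 × 0.0382 = 0.0191 mol
mass of Mg(OH)2 = 0.0191 × 58.32 = 1.11 g

1.11 g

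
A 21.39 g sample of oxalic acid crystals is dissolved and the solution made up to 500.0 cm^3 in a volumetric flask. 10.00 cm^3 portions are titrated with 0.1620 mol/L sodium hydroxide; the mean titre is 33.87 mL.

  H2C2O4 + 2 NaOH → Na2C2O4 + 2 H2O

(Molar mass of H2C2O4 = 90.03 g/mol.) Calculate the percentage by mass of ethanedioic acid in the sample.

57.74 %

n(NaOH) per titration = 0.03387 × 0.1620 = 5.487 × 10^-3 mol
From the 1:2 ratio, n(H2C2O4) in each aliquot = 1/2 × 5.487 × 10^-3 = 2.743 × 10^-3 mol
n(H2C2O4) in the whole flask = 2.743 × 10^-3 × 500.0/10.00 = 0.1372 mol
mass of H2C2O4 = 0.1372 × 90.03 = 12.35 g
% H2C2O4 = 12.35 / 21.39 × 100 = 57.74 %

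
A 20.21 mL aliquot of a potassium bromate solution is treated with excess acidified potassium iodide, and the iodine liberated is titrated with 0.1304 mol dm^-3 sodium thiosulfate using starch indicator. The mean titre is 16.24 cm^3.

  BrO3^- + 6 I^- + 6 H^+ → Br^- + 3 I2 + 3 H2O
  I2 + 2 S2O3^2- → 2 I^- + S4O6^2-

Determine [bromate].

n(S2O3^2-) = 0.01624 × 0.1304 = 2.118 × 10^-3 mol
n(I2) = n(S2O3^2-)/2 = 1.059 × 10^-3 mol
From the 1:3 ratio, n(BrO3^-) in the aliquot = 1/3 × 1.059 × 10^-3 = 3.529 × 10^-4 mol
[BrO3^-] = 3.529 × 10^-4 / 0.02021 = 0.01746 mol/L

0.01746 mol/L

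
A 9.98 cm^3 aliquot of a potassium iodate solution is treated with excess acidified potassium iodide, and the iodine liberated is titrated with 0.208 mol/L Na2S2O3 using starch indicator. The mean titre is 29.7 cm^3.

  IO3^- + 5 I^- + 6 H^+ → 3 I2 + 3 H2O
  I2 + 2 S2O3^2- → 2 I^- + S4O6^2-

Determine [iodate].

0.103 mol/L

n(S2O3^2-) = 0.0297 × 0.208 = 6.18 × 10^-3 mol
n(I2) = n(S2O3^2-)/2 = 3.09 × 10^-3 mol
From the 1:3 ratio, n(IO3^-) in the aliquot = 1/3 × 3.09 × 10^-3 = 1.03 × 10^-3 mol
[IO3^-] = 1.03 × 10^-3 / 0.00998 = 0.103 mol/L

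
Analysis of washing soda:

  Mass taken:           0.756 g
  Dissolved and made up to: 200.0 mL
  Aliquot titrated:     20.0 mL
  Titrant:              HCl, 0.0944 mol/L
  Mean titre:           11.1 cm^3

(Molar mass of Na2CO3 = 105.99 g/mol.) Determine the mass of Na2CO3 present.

Na2CO3 + 2 HCl → 2 NaCl + H2O + CO2
n(HCl) per titration = 0.0111 × 0.0944 = 1.05 × 10^-3 mol
From the 1:2 ratio, n(Na2CO3) in each aliquot = 1/2 × 1.05 × 10^-3 = 5.24 × 10^-4 mol
n(Na2CO3) in the whole flask = 5.24 × 10^-4 × 200.0/20.0 = 5.24 × 10^-3 mol
mass of Na2CO3 = 5.24 × 10^-3 × 105.99 = 0.555 g

0.555 g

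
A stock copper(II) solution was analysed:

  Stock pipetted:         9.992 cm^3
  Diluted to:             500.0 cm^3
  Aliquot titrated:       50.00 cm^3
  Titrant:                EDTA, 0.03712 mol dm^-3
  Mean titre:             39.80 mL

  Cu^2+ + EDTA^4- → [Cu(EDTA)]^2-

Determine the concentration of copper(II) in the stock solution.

1.479 mol/L

n(EDTA) = 0.03980 × 0.03712 = 1.477 × 10^-3 mol
n(Cu2+) in the aliquot = 1.477 × 10^-3 mol (1:1 ratio)
[Cu2+]_dilute = 1.477 × 10^-3 / 0.05000 = 0.02955 mol/L
Dilution factor = 500.0 / 9.992 = 50.04
[Cu2+]_stock = 0.02955 × 50.04 = 1.479 mol/L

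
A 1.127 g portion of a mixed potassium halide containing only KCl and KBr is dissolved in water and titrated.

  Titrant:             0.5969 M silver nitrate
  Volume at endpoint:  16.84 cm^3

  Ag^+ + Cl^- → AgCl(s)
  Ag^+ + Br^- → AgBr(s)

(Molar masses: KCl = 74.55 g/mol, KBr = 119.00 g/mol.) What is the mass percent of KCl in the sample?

10.29 %

n(AgNO3) = 0.01684 × 0.5969 = 0.01005 mol
Let x = n(KCl), y = n(KBr).
Titrant: 1x + 1y = 0.01005;  mass: 74.55x + 119.00y = 1.127
Solving, x = 1.556 × 10^-3 mol, y = 8.496 × 10^-3 mol
mass of KCl = 1.556 × 10^-3 × 74.55 = 0.1160 g
% KCl = 0.1160 / 1.127 × 100 = 10.29 %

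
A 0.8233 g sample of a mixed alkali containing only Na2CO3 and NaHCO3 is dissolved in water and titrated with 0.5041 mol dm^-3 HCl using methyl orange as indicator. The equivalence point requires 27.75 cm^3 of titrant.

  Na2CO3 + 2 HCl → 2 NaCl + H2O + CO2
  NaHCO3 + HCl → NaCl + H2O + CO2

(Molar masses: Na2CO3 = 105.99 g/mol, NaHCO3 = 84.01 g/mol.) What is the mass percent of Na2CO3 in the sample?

n(HCl) = 0.02775 × 0.5041 = 0.01399 mol
Let x = n(Na2CO3), y = n(NaHCO3).
Titrant: 2x + 1y = 0.01399;  mass: 105.99x + 84.01y = 0.8233
Solving, x = 5.673 × 10^-3 mol, y = 2.643 × 10^-3 mol
mass of Na2CO3 = 5.673 × 10^-3 × 105.99 = 0.6013 g
% Na2CO3 = 0.6013 / 0.8233 × 100 = 73.03 %

73.03 %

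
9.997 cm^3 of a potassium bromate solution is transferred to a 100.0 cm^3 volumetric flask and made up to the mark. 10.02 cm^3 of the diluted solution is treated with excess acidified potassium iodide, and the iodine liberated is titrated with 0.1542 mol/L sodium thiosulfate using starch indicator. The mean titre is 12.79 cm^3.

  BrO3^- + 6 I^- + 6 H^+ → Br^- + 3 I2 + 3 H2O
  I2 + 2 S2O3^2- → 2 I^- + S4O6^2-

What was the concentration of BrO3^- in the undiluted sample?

n(S2O3^2-) = 0.01279 × 0.1542 = 1.972 × 10^-3 mol
n(I2) = n(S2O3^2-)/2 = 9.861 × 10^-4 mol
From the 1:3 ratio, n(BrO3^-) in the aliquot = 1/3 × 9.861 × 10^-4 = 3.287 × 10^-4 mol
[BrO3^-]_dilute = 3.287 × 10^-4 / 0.01002 = 0.03280 mol/L
[BrO3^-]_original = 0.03280 × 100.0/9.997 = 0.3281 mol/L

0.3281 mol/L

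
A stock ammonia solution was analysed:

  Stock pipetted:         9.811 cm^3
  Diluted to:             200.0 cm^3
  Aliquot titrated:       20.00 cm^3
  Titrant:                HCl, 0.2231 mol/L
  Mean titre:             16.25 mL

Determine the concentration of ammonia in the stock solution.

NH3 + HCl → NH4Cl
n(HCl) = 0.01625 × 0.2231 = 3.625 × 10^-3 mol
n(NH3) in the aliquot = 3.625 × 10^-3 mol (1:1 ratio)
[NH3]_dilute = 3.625 × 10^-3 / 0.02000 = 0.1813 mol/L
Dilution factor = 200.0 / 9.811 = 20.39
[NH3]_stock = 0.1813 × 20.39 = 3.695 mol/L

3.695 mol/L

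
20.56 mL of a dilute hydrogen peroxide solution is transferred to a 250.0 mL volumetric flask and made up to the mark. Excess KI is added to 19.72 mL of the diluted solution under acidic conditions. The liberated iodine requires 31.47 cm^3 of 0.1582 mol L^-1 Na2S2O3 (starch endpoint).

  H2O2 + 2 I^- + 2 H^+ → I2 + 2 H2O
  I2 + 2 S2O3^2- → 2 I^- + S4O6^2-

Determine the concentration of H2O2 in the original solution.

1.535 mol/L

n(S2O3^2-) = 0.03147 × 0.1582 = 4.979 × 10^-3 mol
n(I2) = n(S2O3^2-)/2 = 2.489 × 10^-3 mol
n(H2O2) in the aliquot = 2.489 × 10^-3 mol (1:1 ratio)
[H2O2]_dilute = 2.489 × 10^-3 / 0.01972 = 0.1262 mol/L
[H2O2]_original = 0.1262 × 250.0/20.56 = 1.535 mol/L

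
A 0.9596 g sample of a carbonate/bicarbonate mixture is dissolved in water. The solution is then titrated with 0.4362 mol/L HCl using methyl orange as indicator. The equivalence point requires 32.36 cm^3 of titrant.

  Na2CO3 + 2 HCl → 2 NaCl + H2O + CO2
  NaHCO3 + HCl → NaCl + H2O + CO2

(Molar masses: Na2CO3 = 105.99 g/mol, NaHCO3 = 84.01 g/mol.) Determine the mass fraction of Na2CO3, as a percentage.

40.28 %

n(HCl) = 0.03236 × 0.4362 = 0.01412 mol
Let x = n(Na2CO3), y = n(NaHCO3).
Titrant: 2x + 1y = 0.01412;  mass: 105.99x + 84.01y = 0.9596
Solving, x = 3.647 × 10^-3 mol, y = 6.821 × 10^-3 mol
mass of Na2CO3 = 3.647 × 10^-3 × 105.99 = 0.3866 g
% Na2CO3 = 0.3866 / 0.9596 × 100 = 40.28 %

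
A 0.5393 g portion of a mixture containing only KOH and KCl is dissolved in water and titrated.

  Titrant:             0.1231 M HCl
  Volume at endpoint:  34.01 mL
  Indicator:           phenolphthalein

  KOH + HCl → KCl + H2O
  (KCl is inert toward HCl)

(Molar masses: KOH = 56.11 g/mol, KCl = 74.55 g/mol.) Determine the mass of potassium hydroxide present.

n(HCl) = 0.03401 × 0.1231 = 4.187 × 10^-3 mol
Let x = n(KOH), y = n(KCl).
Titrant: 1x = 4.187 × 10^-3;  mass: 56.11x + 74.55y = 0.5393
Solving, x = 4.187 × 10^-3 mol, y = 4.083 × 10^-3 mol
mass of KOH = 4.187 × 10^-3 × 56.11 = 0.2349 g

0.2349 g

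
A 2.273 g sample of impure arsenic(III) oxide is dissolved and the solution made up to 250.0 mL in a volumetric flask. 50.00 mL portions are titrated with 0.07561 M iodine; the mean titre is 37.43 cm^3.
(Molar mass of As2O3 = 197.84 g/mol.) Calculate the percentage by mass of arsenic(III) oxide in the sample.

As2O3 + 2 I2 + 2 H2O → As2O5 + 4 HI
n(I2) per titration = 0.03743 × 0.07561 = 2.830 × 10^-3 mol
From the 1:2 ratio, n(As2O3) in each aliquot = 1/2 × 2.830 × 10^-3 = 1.415 × 10^-3 mol
n(As2O3) in the whole flask = 1.415 × 10^-3 × 250.0/50.00 = 7.075 × 10^-3 mol
mass of As2O3 = 7.075 × 10^-3 × 197.84 = 1.400 g
% As2O3 = 1.400 / 2.273 × 100 = 61.58 %

61.58 %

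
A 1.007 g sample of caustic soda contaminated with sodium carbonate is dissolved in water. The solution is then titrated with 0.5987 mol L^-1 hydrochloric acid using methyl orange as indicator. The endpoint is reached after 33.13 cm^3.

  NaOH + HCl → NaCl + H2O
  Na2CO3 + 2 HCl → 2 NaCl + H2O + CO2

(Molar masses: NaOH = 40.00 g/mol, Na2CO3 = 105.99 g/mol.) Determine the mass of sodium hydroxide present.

0.1359 g

n(HCl) = 0.03313 × 0.5987 = 0.01983 mol
Let x = n(NaOH), y = n(Na2CO3).
Titrant: 1x + 2y = 0.01983;  mass: 40.00x + 105.99y = 1.007
Solving, x = 3.398 × 10^-3 mol, y = 8.219 × 10^-3 mol
mass of NaOH = 3.398 × 10^-3 × 40.00 = 0.1359 g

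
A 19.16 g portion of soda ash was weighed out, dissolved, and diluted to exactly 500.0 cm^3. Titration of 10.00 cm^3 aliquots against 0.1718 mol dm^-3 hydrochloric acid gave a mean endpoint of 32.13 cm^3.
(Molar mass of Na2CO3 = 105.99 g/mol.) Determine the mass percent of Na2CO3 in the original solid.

76.34 %

Na2CO3 + 2 HCl → 2 NaCl + H2O + CO2
n(HCl) per titration = 0.03213 × 0.1718 = 5.520 × 10^-3 mol
From the 1:2 ratio, n(Na2CO3) in each aliquot = 1/2 × 5.520 × 10^-3 = 2.760 × 10^-3 mol
n(Na2CO3) in the whole flask = 2.760 × 10^-3 × 500.0/10.00 = 0.1380 mol
mass of Na2CO3 = 0.1380 × 105.99 = 14.63 g
% Na2CO3 = 14.63 / 19.16 × 100 = 76.34 %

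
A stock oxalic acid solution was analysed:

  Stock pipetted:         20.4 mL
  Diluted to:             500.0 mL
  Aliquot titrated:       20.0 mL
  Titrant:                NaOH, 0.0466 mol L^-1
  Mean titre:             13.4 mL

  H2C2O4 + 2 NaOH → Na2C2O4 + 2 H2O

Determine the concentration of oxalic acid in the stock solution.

0.383 mol/L

n(NaOH) = 0.0134 × 0.0466 = 6.24 × 10^-4 mol
From the 1:2 ratio, n(H2C2O4) in the aliquot = 1/2 × 6.24 × 10^-4 = 3.12 × 10^-4 mol
[H2C2O4]_dilute = 3.12 × 10^-4 / 0.0200 = 0.0156 mol/L
Dilution factor = 500.0 / 20.4 = 24.51
[H2C2O4]_stock = 0.0156 × 24.51 = 0.383 mol/L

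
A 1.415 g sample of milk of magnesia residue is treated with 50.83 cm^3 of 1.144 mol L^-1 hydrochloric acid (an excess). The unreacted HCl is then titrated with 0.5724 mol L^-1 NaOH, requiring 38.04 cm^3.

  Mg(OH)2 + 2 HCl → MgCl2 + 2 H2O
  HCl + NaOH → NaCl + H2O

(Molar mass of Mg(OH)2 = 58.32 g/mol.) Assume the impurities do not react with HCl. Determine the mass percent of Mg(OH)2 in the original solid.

n(HCl) added = 0.05083 × 1.144 = 0.05815 mol
n(NaOH) used in back-titration = 0.03804 × 0.5724 = 0.02177 mol
n(HCl) left over = 0.02177 mol (1:1 ratio)
n(HCl) consumed by analyte = 0.05815 − 0.02177 = 0.03638 mol
From the 1:2 ratio, n(Mg(OH)2) = 1/2 × 0.03638 = 0.01819 mol
mass of Mg(OH)2 = 0.01819 × 58.32 = 1.061 g
% Mg(OH)2 = 1.061 / 1.415 × 100 = 74.96 %

74.96 %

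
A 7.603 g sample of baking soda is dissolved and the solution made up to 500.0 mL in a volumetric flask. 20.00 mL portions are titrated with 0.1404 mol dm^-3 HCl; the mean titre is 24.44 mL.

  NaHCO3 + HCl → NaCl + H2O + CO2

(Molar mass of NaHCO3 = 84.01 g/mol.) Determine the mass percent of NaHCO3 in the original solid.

n(HCl) per titration = 0.02444 × 0.1404 = 3.431 × 10^-3 mol
n(NaHCO3) in each aliquot = 3.431 × 10^-3 mol (1:1 ratio)
n(NaHCO3) in the whole flask = 3.431 × 10^-3 × 500.0/20.00 = 0.08578 mol
mass of NaHCO3 = 0.08578 × 84.01 = 7.207 g
% NaHCO3 = 7.207 / 7.603 × 100 = 94.79 %

94.79 %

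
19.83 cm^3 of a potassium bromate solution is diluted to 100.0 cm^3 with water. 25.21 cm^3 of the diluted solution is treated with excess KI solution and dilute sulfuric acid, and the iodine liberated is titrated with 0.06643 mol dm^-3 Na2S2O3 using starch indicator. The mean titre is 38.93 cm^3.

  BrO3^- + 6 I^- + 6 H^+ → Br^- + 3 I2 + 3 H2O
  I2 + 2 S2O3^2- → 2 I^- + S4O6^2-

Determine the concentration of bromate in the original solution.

n(S2O3^2-) = 0.03893 × 0.06643 = 2.586 × 10^-3 mol
n(I2) = n(S2O3^2-)/2 = 1.293 × 10^-3 mol
From the 1:3 ratio, n(BrO3^-) in the aliquot = 1/3 × 1.293 × 10^-3 = 4.310 × 10^-4 mol
[BrO3^-]_dilute = 4.310 × 10^-4 / 0.02521 = 0.01710 mol/L
[BrO3^-]_original = 0.01710 × 100.0/19.83 = 0.08622 mol/L

0.08622 mol/L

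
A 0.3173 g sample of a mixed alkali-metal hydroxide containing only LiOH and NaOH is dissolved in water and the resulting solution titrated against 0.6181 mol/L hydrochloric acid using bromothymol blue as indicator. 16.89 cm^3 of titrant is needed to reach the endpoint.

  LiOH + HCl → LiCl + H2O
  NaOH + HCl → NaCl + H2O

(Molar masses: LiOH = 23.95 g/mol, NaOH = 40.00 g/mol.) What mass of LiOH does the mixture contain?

n(HCl) = 0.01689 × 0.6181 = 0.01044 mol
Let x = n(LiOH), y = n(NaOH).
Titrant: 1x + 1y = 0.01044;  mass: 23.95x + 40.00y = 0.3173
Solving, x = 6.248 × 10^-3 mol, y = 4.191 × 10^-3 mol
mass of LiOH = 6.248 × 10^-3 × 23.95 = 0.1497 g

0.1497 g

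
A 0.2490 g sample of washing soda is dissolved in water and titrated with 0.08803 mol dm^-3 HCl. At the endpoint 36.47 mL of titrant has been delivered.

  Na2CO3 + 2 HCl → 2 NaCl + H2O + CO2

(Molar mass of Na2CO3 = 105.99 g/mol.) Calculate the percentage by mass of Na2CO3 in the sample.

68.33 %

n(HCl) = 0.03647 L × 0.08803 mol/L = 3.210 × 10^-3 mol
From the 1:2 ratio, n(Na2CO3) = 1/2 × 3.210 × 10^-3 = 1.605 × 10^-3 mol
mass of Na2CO3 = 1.605 × 10^-3 × 105.99 g/mol = 0.1701 g
% Na2CO3 = 0.1701 / 0.2490 × 100 = 68.33 %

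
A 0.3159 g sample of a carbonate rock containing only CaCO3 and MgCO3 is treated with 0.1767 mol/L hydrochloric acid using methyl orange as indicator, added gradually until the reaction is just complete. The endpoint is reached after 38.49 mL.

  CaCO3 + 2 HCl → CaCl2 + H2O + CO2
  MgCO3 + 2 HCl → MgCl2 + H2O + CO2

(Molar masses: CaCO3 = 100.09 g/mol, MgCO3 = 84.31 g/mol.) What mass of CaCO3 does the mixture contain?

0.1852 g

n(HCl) = 0.03849 × 0.1767 = 6.801 × 10^-3 mol
Let x = n(CaCO3), y = n(MgCO3).
Titrant: 2x + 2y = 6.801 × 10^-3;  mass: 100.09x + 84.31y = 0.3159
Solving, x = 1.850 × 10^-3 mol, y = 1.550 × 10^-3 mol
mass of CaCO3 = 1.850 × 10^-3 × 100.09 = 0.1852 g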